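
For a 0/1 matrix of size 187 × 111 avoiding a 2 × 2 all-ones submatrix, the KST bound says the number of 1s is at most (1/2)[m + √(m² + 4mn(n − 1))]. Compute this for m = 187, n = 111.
z(187, 111; 2, 2) ≤ (1/2)[187 + √(187² + 4·187·111·110)] = (1/2)[187 + √9168049] = 1607.4393

Kővári–Sós–Turán: let r_1, ..., r_187 be the row sums and z = Σ r_i the total number of 1s. Each pair of columns can share at most one row with both entries 1 (else a 2×2 all-ones block appears), so Σ_i C(r_i, 2) ≤ C(111, 2) = 6105. By convexity Σ_i C(r_i, 2) ≥ 187·C(z/187, 2) = z(z − 187)/(2·187), giving z² − 187z − 187·111·110 ≤ 0 and hence z ≤ (1/2)[187 + √(34969 + 4·2283270)] = (1/2)[187 + √9168049] ≈ (1/2)(187 + 3027.8786) = 1607.4393.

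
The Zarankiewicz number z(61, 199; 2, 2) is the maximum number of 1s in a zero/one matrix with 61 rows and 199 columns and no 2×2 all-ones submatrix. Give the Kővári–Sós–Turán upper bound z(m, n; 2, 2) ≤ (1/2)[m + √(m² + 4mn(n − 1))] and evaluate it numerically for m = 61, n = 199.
z(61, 199; 2, 2) ≤ (1/2)[61 + √(61² + 4·61·199·198)] = (1/2)[61 + √9617809] = 1581.1296

Kővári–Sós–Turán: let r_1, ..., r_61 be the row sums and z = Σ r_i the total number of 1s. Each pair of columns can share at most one row with both entries 1 (else a 2×2 all-ones block appears), so Σ_i C(r_i, 2) ≤ C(199, 2) = 19701. By convexity Σ_i C(r_i, 2) ≥ 61·C(z/61, 2) = z(z − 61)/(2·61), giving z² − 61z − 61·199·198 ≤ 0 and hence z ≤ (1/2)[61 + √(3721 + 4·2403522)] = (1/2)[61 + √9617809] ≈ (1/2)(61 + 3101.2593) = 1581.1296.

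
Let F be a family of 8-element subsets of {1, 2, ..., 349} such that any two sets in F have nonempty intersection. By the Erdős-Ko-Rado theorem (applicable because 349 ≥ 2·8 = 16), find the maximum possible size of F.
max |F| = C(348, 7) = 115412286408552

Erdős-Ko-Rado (1961): when n ≥ 2k, max |F| = C(n−1, k−1). The bound is attained by the star {A : i ∈ A} for any fixed i ∈ [n]. Here C(349−1, 8−1) = C(348, 7) = 115412286408552.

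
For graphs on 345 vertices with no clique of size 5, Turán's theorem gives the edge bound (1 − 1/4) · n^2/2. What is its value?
Turán density bound = (3/4) · 345^2/2 = 357075/8 ≈ 44634.375

Turán's theorem: ex(n, K_{r+1}) is achieved by the complete r-partite Turán graph T(n, r) with parts as balanced as possible, and is at most (1 − 1/r) · n^2/2. For r = 4, n = 345: the density bound is (3/4) · 119025/2 = 357075/8 ≈ 44634.375. The integer-valued extremum is e(T(345, 4)) = 44634, which is strictly less than the density bound 357075/8 since 4 ∤ 345 (the parts of T(345, 4) cannot all be equal).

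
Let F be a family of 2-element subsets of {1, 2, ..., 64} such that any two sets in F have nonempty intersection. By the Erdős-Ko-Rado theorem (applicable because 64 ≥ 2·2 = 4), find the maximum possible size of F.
max |F| = C(63, 1) = 63

Erdős-Ko-Rado (1961): when n ≥ 2k, max |F| = C(n−1, k−1). The bound is attained by the star {A : i ∈ A} for any fixed i ∈ [n]. Here C(64−1, 2−1) = C(63, 1) = 63.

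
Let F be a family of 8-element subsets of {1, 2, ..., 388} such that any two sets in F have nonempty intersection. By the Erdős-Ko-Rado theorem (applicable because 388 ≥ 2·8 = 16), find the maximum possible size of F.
max |F| = C(387, 7) = 244256876800992

Erdős-Ko-Rado (1961): when n ≥ 2k, max |F| = C(n−1, k−1). The bound is attained by the star {A : i ∈ A} for any fixed i ∈ [n]. Here C(388−1, 8−1) = C(387, 7) = 244256876800992.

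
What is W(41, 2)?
W(41, 2) = 41 + 1 = 42

A 2-term AP is any pair of integers, so a monochromatic 2-AP exists iff some colour is used at least twice. With 41 colours, the colouring i ↦ i on {1, ..., 41} uses each colour once, avoiding any monochromatic pair, so W(41, 2) > 41. For {1, ..., 42}, pigeonhole forces two integers of the same colour, which form a monochromatic 2-AP. Hence W(41, 2) = 42.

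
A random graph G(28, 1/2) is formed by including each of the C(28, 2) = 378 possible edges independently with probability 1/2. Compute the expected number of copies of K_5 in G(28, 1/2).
E[# K_5] = C(28, 5) · (1/2)^C(5, 2) = 98280 / 2^10 = 12285/128 = 95.9765625

For each 5-subset S of vertices (there are C(28, 5) = 98280 such S), let X_S = 1 if S induces a K_5 (all C(5, 2) = 10 edges present). Then P(X_S = 1) = (1/2)^10 = 1/1024. By linearity of expectation, E[# K_5] = C(28, 5) · (1/2)^10 = 98280 / 1024 = 12285/128 = 95.9765625.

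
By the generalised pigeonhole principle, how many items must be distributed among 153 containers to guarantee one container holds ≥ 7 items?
n = (7 − 1)·153 + 1 = 919

By the generalised pigeonhole principle, to guarantee some box contains ≥ r objects we need more than (r − 1) · k objects total. Threshold: n = (r − 1) · k + 1. With r = 7 and k = 153: n = 6 · 153 + 1 = 918 + 1 = 919. For n = 918 = 6 · 153, we can put exactly 6 objects in every box, avoiding 7 in any single one — so 919 is tight.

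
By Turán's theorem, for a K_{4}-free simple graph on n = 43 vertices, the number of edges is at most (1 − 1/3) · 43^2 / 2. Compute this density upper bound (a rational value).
Turán density bound = (2/3) · 43^2/2 = 1849/3 ≈ 616.3333

Turán's theorem: ex(n, K_{r+1}) is achieved by the complete r-partite Turán graph T(n, r) with parts as balanced as possible, and is at most (1 − 1/r) · n^2/2. For r = 3, n = 43: the density bound is (2/3) · 1849/2 = 1849/3 ≈ 616.3333. The integer-valued extremum is e(T(43, 3)) = 616, which is strictly less than the density bound 1849/3 since 3 ∤ 43 (the parts of T(43, 3) cannot all be equal).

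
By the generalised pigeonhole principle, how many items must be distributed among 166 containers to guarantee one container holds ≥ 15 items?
n = (15 − 1)·166 + 1 = 2325

By the generalised pigeonhole principle, to guarantee some box contains ≥ r objects we need more than (r − 1) · k objects total. Threshold: n = (r − 1) · k + 1. With r = 15 and k = 166: n = 14 · 166 + 1 = 2324 + 1 = 2325. For n = 2324 = 14 · 166, we can put exactly 14 objects in every box, avoiding 15 in any single one — so 2325 is tight.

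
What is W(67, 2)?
W(67, 2) = 67 + 1 = 68

A 2-term AP is any pair of integers, so a monochromatic 2-AP exists iff some colour is used at least twice. With 67 colours, the colouring i ↦ i on {1, ..., 67} uses each colour once, avoiding any monochromatic pair, so W(67, 2) > 67. For {1, ..., 68}, pigeonhole forces two integers of the same colour, which form a monochromatic 2-AP. Hence W(67, 2) = 68.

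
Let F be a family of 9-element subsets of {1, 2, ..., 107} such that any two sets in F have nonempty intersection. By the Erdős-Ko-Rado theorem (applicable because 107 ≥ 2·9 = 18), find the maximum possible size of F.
max |F| = C(106, 8) = 301579589025

The Erdős-Ko-Rado theorem states: for n ≥ 2k, an intersecting family of k-subsets of an n-element set has size at most C(n − 1, k − 1), with equality for 'star' families {A ⊆ [n] : |A| = k, i ∈ A} (fix an element i). For n = 107, k = 9: C(106, 8) = 301579589025.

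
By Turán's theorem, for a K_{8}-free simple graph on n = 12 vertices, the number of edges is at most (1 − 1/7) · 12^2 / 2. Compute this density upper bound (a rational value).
Turán density bound = (6/7) · 12^2/2 = 432/7 ≈ 61.7143

Turán's theorem: ex(n, K_{r+1}) is achieved by the complete r-partite Turán graph T(n, r) with parts as balanced as possible, and is at most (1 − 1/r) · n^2/2. For r = 7, n = 12: the density bound is (6/7) · 144/2 = 432/7 ≈ 61.7143. The integer-valued extremum is e(T(12, 7)) = 61, which is strictly less than the density bound 432/7 since 7 ∤ 12 (the parts of T(12, 7) cannot all be equal).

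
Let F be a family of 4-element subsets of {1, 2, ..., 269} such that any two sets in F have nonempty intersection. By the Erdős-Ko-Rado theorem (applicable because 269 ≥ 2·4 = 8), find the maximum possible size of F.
max |F| = C(268, 3) = 3172316

Erdős-Ko-Rado (1961): when n ≥ 2k, max |F| = C(n−1, k−1). The bound is attained by the star {A : i ∈ A} for any fixed i ∈ [n]. Here C(269−1, 4−1) = C(268, 3) = 3172316.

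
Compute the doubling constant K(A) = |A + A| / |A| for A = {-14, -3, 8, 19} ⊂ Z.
K = |A + A| / |A| = 7/4

Enumerate A + A = {a + b : a, b ∈ A}. With |A| = 4, there are |A|^2 = 16 ordered sum pairs; collecting distinct values, A + A = {-28, -17, -6, 5, 16, 27, 38}, so |A + A| = 7. Thus K = 7/4. Here |A + A| = 2|A| − 1 = 7, the minimum possible — so K = 7/4 is minimal, which holds iff A is an arithmetic progression.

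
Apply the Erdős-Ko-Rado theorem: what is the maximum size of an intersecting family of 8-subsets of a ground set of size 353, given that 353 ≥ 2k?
max |F| = C(352, 7) = 125111586805920

Erdős-Ko-Rado (1961): when n ≥ 2k, max |F| = C(n−1, k−1). The bound is attained by the star {A : i ∈ A} for any fixed i ∈ [n]. Here C(353−1, 8−1) = C(352, 7) = 125111586805920.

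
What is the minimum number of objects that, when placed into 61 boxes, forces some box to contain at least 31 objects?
n = (31 − 1)·61 + 1 = 1831

By the generalised pigeonhole principle, to guarantee some box contains ≥ r objects we need more than (r − 1) · k objects total. Threshold: n = (r − 1) · k + 1. With r = 31 and k = 61: n = 30 · 61 + 1 = 1830 + 1 = 1831. For n = 1830 = 30 · 61, we can put exactly 30 objects in every box, avoiding 31 in any single one — so 1831 is tight.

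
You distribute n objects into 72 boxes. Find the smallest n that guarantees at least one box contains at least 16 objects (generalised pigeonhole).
n = (16 − 1)·72 + 1 = 1081

By the generalised pigeonhole principle, to guarantee some box contains ≥ r objects we need more than (r − 1) · k objects total. Threshold: n = (r − 1) · k + 1. With r = 16 and k = 72: n = 15 · 72 + 1 = 1080 + 1 = 1081. For n = 1080 = 15 · 72, we can put exactly 15 objects in every box, avoiding 16 in any single one — so 1081 is tight.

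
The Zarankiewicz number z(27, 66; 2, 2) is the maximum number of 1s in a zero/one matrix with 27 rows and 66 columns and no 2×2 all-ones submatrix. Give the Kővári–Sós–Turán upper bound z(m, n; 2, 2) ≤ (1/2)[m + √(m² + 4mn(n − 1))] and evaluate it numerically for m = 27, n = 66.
z(27, 66; 2, 2) ≤ (1/2)[27 + √(27² + 4·27·66·65)] = (1/2)[27 + √464049] = 354.1057

Kővári–Sós–Turán: let r_1, ..., r_27 be the row sums and z = Σ r_i the total number of 1s. Each pair of columns can share at most one row with both entries 1 (else a 2×2 all-ones block appears), so Σ_i C(r_i, 2) ≤ C(66, 2) = 2145. By convexity Σ_i C(r_i, 2) ≥ 27·C(z/27, 2) = z(z − 27)/(2·27), giving z² − 27z − 27·66·65 ≤ 0 and hence z ≤ (1/2)[27 + √(729 + 4·115830)] = (1/2)[27 + √464049] ≈ (1/2)(27 + 681.2114) = 354.1057.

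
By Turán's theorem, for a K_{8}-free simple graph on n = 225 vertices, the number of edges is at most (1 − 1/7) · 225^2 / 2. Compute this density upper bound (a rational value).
Turán density bound = (6/7) · 225^2/2 = 151875/7 ≈ 21696.4286

Turán's theorem: ex(n, K_{r+1}) is achieved by the complete r-partite Turán graph T(n, r) with parts as balanced as possible, and is at most (1 − 1/r) · n^2/2. For r = 7, n = 225: the density bound is (6/7) · 50625/2 = 151875/7 ≈ 21696.4286. The integer-valued extremum is e(T(225, 7)) = 21696, which is strictly less than the density bound 151875/7 since 7 ∤ 225 (the parts of T(225, 7) cannot all be equal).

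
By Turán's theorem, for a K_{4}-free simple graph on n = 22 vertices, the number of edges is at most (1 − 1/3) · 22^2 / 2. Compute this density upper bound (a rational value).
Turán density bound = (2/3) · 22^2/2 = 484/3 ≈ 161.3333

Turán's theorem: ex(n, K_{r+1}) is achieved by the complete r-partite Turán graph T(n, r) with parts as balanced as possible, and is at most (1 − 1/r) · n^2/2. For r = 3, n = 22: the density bound is (2/3) · 484/2 = 484/3 ≈ 161.3333. The integer-valued extremum is e(T(22, 3)) = 161, which is strictly less than the density bound 484/3 since 3 ∤ 22 (the parts of T(22, 3) cannot all be equal).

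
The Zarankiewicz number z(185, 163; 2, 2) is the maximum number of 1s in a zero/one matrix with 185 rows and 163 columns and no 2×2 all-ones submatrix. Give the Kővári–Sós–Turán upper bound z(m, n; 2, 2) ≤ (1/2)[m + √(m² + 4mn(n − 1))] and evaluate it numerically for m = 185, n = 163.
z(185, 163; 2, 2) ≤ (1/2)[185 + √(185² + 4·185·163·162)] = (1/2)[185 + √19574665] = 2304.6633

Kővári–Sós–Turán: let r_1, ..., r_185 be the row sums and z = Σ r_i the total number of 1s. Each pair of columns can share at most one row with both entries 1 (else a 2×2 all-ones block appears), so Σ_i C(r_i, 2) ≤ C(163, 2) = 13203. By convexity Σ_i C(r_i, 2) ≥ 185·C(z/185, 2) = z(z − 185)/(2·185), giving z² − 185z − 185·163·162 ≤ 0 and hence z ≤ (1/2)[185 + √(34225 + 4·4885110)] = (1/2)[185 + √19574665] ≈ (1/2)(185 + 4424.3265) = 2304.6633.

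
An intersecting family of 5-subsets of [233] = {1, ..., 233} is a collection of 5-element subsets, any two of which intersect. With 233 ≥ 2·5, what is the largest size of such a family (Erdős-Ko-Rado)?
max |F| = C(232, 4) = 117612110

The Erdős-Ko-Rado theorem states: for n ≥ 2k, an intersecting family of k-subsets of an n-element set has size at most C(n − 1, k − 1), with equality for 'star' families {A ⊆ [n] : |A| = k, i ∈ A} (fix an element i). For n = 233, k = 5: C(232, 4) = 117612110.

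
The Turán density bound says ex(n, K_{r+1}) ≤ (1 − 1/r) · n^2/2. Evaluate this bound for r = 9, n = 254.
Turán density bound = (8/9) · 254^2/2 = 258064/9 ≈ 28673.7778

Turán's theorem: ex(n, K_{r+1}) is achieved by the complete r-partite Turán graph T(n, r) with parts as balanced as possible, and is at most (1 − 1/r) · n^2/2. For r = 9, n = 254: the density bound is (8/9) · 64516/2 = 258064/9 ≈ 28673.7778. The integer-valued extremum is e(T(254, 9)) = 28673, which is strictly less than the density bound 258064/9 since 9 ∤ 254 (the parts of T(254, 9) cannot all be equal).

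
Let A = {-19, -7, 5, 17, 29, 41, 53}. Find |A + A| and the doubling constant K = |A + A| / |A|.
K = |A + A| / |A| = 13/7

Enumerate A + A = {a + b : a, b ∈ A}. With |A| = 7, there are |A|^2 = 49 ordered sum pairs; collecting distinct values, A + A = {-38, -26, -14, -2, 10, 22, 34, 46, 58, 70, 82, 94, 106}, so |A + A| = 13. Thus K = 13/7. Here |A + A| = 2|A| − 1 = 13, the minimum possible — so K = 13/7 is minimal, which holds iff A is an arithmetic progression.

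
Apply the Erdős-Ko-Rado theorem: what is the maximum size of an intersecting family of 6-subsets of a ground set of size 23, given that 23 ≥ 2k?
max |F| = C(22, 5) = 26334

Erdős-Ko-Rado (1961): when n ≥ 2k, max |F| = C(n−1, k−1). The bound is attained by the star {A : i ∈ A} for any fixed i ∈ [n]. Here C(23−1, 6−1) = C(22, 5) = 26334.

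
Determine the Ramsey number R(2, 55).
R(2, 55) = 55

R(2, k) = k for all k ≥ 2: in a 2-colouring of K_k, either some edge is red (a red K_2) or all edges are blue (a blue K_k). And K_{54} coloured all-blue has no blue K_55, so R(2, 55) > 54. Hence R(2, 55) = 55.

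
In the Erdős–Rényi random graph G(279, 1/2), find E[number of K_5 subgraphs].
E[# K_5] = C(279, 5) · (1/2)^C(5, 2) = 13589056305 / 2^10 ≈ 13270562.797852

For each 5-subset S of vertices (there are C(279, 5) = 13589056305 such S), let X_S = 1 if S induces a K_5 (all C(5, 2) = 10 edges present). Then P(X_S = 1) = (1/2)^10 = 1/1024. By linearity of expectation, E[# K_5] = C(279, 5) · (1/2)^10 = 13589056305 / 1024 ≈ 13270562.797852.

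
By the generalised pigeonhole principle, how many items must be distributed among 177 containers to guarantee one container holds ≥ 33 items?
n = (33 − 1)·177 + 1 = 5665

By the generalised pigeonhole principle, to guarantee some box contains ≥ r objects we need more than (r − 1) · k objects total. Threshold: n = (r − 1) · k + 1. With r = 33 and k = 177: n = 32 · 177 + 1 = 5664 + 1 = 5665. For n = 5664 = 32 · 177, we can put exactly 32 objects in every box, avoiding 33 in any single one — so 5665 is tight.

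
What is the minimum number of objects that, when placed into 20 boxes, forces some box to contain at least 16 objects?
n = (16 − 1)·20 + 1 = 301

By the generalised pigeonhole principle, to guarantee some box contains ≥ r objects we need more than (r − 1) · k objects total. Threshold: n = (r − 1) · k + 1. With r = 16 and k = 20: n = 15 · 20 + 1 = 300 + 1 = 301. For n = 300 = 15 · 20, we can put exactly 15 objects in every box, avoiding 16 in any single one — so 301 is tight.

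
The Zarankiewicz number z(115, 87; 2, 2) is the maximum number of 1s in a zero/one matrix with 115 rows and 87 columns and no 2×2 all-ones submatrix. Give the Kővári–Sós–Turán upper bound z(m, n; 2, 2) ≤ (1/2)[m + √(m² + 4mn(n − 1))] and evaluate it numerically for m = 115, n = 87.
z(115, 87; 2, 2) ≤ (1/2)[115 + √(115² + 4·115·87·86)] = (1/2)[115 + √3454945] = 986.8741

Kővári–Sós–Turán: let r_1, ..., r_115 be the row sums and z = Σ r_i the total number of 1s. Each pair of columns can share at most one row with both entries 1 (else a 2×2 all-ones block appears), so Σ_i C(r_i, 2) ≤ C(87, 2) = 3741. By convexity Σ_i C(r_i, 2) ≥ 115·C(z/115, 2) = z(z − 115)/(2·115), giving z² − 115z − 115·87·86 ≤ 0 and hence z ≤ (1/2)[115 + √(13225 + 4·860430)] = (1/2)[115 + √3454945] ≈ (1/2)(115 + 1858.7482) = 986.8741.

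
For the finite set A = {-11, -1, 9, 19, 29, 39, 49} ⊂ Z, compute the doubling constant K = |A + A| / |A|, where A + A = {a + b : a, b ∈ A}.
K = |A + A| / |A| = 13/7

Enumerate A + A = {a + b : a, b ∈ A}. With |A| = 7, there are |A|^2 = 49 ordered sum pairs; collecting distinct values, A + A = {-22, -12, -2, 8, 18, 28, 38, 48, 58, 68, 78, 88, 98}, so |A + A| = 13. Thus K = 13/7. Here |A + A| = 2|A| − 1 = 13, the minimum possible — so K = 13/7 is minimal, which holds iff A is an arithmetic progression.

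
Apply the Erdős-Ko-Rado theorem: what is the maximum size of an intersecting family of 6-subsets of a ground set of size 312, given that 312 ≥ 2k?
max |F| = C(311, 5) = 23474070697

The Erdős-Ko-Rado theorem states: for n ≥ 2k, an intersecting family of k-subsets of an n-element set has size at most C(n − 1, k − 1), with equality for 'star' families {A ⊆ [n] : |A| = k, i ∈ A} (fix an element i). For n = 312, k = 6: C(311, 5) = 23474070697.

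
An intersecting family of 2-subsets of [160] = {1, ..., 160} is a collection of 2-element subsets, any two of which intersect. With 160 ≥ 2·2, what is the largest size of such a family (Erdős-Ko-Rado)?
max |F| = C(159, 1) = 159

The Erdős-Ko-Rado theorem states: for n ≥ 2k, an intersecting family of k-subsets of an n-element set has size at most C(n − 1, k − 1), with equality for 'star' families {A ⊆ [n] : |A| = k, i ∈ A} (fix an element i). For n = 160, k = 2: C(159, 1) = 159.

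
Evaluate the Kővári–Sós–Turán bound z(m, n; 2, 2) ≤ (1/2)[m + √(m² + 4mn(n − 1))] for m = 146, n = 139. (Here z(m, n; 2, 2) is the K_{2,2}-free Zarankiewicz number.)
z(146, 139; 2, 2) ≤ (1/2)[146 + √(146² + 4·146·139·138)] = (1/2)[146 + √11223604] = 1748.0824

Kővári–Sós–Turán: let r_1, ..., r_146 be the row sums and z = Σ r_i the total number of 1s. Each pair of columns can share at most one row with both entries 1 (else a 2×2 all-ones block appears), so Σ_i C(r_i, 2) ≤ C(139, 2) = 9591. By convexity Σ_i C(r_i, 2) ≥ 146·C(z/146, 2) = z(z − 146)/(2·146), giving z² − 146z − 146·139·138 ≤ 0 and hence z ≤ (1/2)[146 + √(21316 + 4·2800572)] = (1/2)[146 + √11223604] ≈ (1/2)(146 + 3350.1648) = 1748.0824.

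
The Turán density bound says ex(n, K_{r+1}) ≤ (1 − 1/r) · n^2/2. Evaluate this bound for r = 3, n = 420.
Turán density bound = (2/3) · 420^2/2 = 58800

Turán's theorem: ex(n, K_{r+1}) is achieved by the complete r-partite Turán graph T(n, r) with parts as balanced as possible, and is at most (1 − 1/r) · n^2/2. For r = 3, n = 420: the density bound is (2/3) · 176400/2 = 58800. Since 3 ∣ 420, the Turán graph T(420, 3) has parts of equal size 140, and its edge count e(T(420, 3)) = 58800 attains the density bound exactly.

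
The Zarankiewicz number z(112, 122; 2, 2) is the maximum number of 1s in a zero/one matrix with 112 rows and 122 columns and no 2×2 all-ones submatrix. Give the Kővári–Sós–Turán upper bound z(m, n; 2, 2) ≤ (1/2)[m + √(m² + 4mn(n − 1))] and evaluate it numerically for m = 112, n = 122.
z(112, 122; 2, 2) ≤ (1/2)[112 + √(112² + 4·112·122·121)] = (1/2)[112 + √6625920] = 1343.0431

Kővári–Sós–Turán: let r_1, ..., r_112 be the row sums and z = Σ r_i the total number of 1s. Each pair of columns can share at most one row with both entries 1 (else a 2×2 all-ones block appears), so Σ_i C(r_i, 2) ≤ C(122, 2) = 7381. By convexity Σ_i C(r_i, 2) ≥ 112·C(z/112, 2) = z(z − 112)/(2·112), giving z² − 112z − 112·122·121 ≤ 0 and hence z ≤ (1/2)[112 + √(12544 + 4·1653344)] = (1/2)[112 + √6625920] ≈ (1/2)(112 + 2574.0862) = 1343.0431.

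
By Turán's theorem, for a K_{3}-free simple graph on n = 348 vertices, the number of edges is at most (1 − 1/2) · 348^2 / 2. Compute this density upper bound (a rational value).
Turán density bound = (1/2) · 348^2/2 = 30276

Turán's theorem: ex(n, K_{r+1}) is achieved by the complete r-partite Turán graph T(n, r) with parts as balanced as possible, and is at most (1 − 1/r) · n^2/2. For r = 2, n = 348: the density bound is (1/2) · 121104/2 = 30276. Since 2 ∣ 348, the Turán graph T(348, 2) has parts of equal size 174, and its edge count e(T(348, 2)) = 30276 attains the density bound exactly.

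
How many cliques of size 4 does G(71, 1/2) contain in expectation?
E[# K_4] = C(71, 4) · (1/2)^C(4, 2) = 971635 / 2^6 = 15181.796875

For each 4-subset S of vertices (there are C(71, 4) = 971635 such S), let X_S = 1 if S induces a K_4 (all C(4, 2) = 6 edges present). Then P(X_S = 1) = (1/2)^6 = 1/64. By linearity of expectation, E[# K_4] = C(71, 4) · (1/2)^6 = 971635 / 64 = 15181.796875.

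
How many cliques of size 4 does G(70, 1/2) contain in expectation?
E[# K_4] = C(70, 4) · (1/2)^C(4, 2) = 916895 / 2^6 = 14326.484375

For each 4-subset S of vertices (there are C(70, 4) = 916895 such S), let X_S = 1 if S induces a K_4 (all C(4, 2) = 6 edges present). Then P(X_S = 1) = (1/2)^6 = 1/64. By linearity of expectation, E[# K_4] = C(70, 4) · (1/2)^6 = 916895 / 64 = 14326.484375.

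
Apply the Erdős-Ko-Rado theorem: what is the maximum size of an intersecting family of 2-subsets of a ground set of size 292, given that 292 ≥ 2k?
max |F| = C(291, 1) = 291

The Erdős-Ko-Rado theorem states: for n ≥ 2k, an intersecting family of k-subsets of an n-element set has size at most C(n − 1, k − 1), with equality for 'star' families {A ⊆ [n] : |A| = k, i ∈ A} (fix an element i). For n = 292, k = 2: C(291, 1) = 291.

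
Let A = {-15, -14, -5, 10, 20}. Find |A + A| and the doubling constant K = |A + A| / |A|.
K = |A + A| / |A| = 14/5

Enumerate A + A = {a + b : a, b ∈ A}. With |A| = 5, there are |A|^2 = 25 ordered sum pairs; collecting distinct values, A + A = {-30, -29, -28, -20, -19, -10, -5, -4, 5, 6, 15, 20, 30, 40}, so |A + A| = 14. Thus K = 14/5. For comparison, the minimum possible |A + A| over all 5-element sets is 2·5 − 1 = 9 (so min K = 9/5), attained only by arithmetic progressions.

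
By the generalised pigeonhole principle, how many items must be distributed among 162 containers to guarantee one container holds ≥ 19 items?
n = (19 − 1)·162 + 1 = 2917

By the generalised pigeonhole principle, to guarantee some box contains ≥ r objects we need more than (r − 1) · k objects total. Threshold: n = (r − 1) · k + 1. With r = 19 and k = 162: n = 18 · 162 + 1 = 2916 + 1 = 2917. For n = 2916 = 18 · 162, we can put exactly 18 objects in every box, avoiding 19 in any single one — so 2917 is tight.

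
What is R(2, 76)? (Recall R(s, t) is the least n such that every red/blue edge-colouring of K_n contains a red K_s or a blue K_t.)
R(2, 76) = 76

R(2, k) = k for all k ≥ 2: in a 2-colouring of K_k, either some edge is red (a red K_2) or all edges are blue (a blue K_k). And K_{75} coloured all-blue has no blue K_76, so R(2, 76) > 75. Hence R(2, 76) = 76.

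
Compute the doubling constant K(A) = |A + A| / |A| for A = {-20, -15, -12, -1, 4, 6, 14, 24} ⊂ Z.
K = |A + A| / |A| = 32/8 = 4

Enumerate A + A = {a + b : a, b ∈ A}. With |A| = 8, there are |A|^2 = 64 ordered sum pairs; collecting distinct values, A + A = {-40, -35, -32, -30, -27, -24, -21, -16, -14, -13, -11, -9, -8, -6, -2, -1, 2, 3, 4, 5, 8, 9, 10, 12, 13, 18, 20, 23, 28, 30, 38, 48}, so |A + A| = 32. Thus K = 32/8 = 4. For comparison, the minimum possible |A + A| over all 8-element sets is 2·8 − 1 = 15 (so min K = 15/8), attained only by arithmetic progressions.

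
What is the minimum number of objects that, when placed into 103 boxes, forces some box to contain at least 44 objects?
n = (44 − 1)·103 + 1 = 4430

By the generalised pigeonhole principle, to guarantee some box contains ≥ r objects we need more than (r − 1) · k objects total. Threshold: n = (r − 1) · k + 1. With r = 44 and k = 103: n = 43 · 103 + 1 = 4429 + 1 = 4430. For n = 4429 = 43 · 103, we can put exactly 43 objects in every box, avoiding 44 in any single one — so 4430 is tight.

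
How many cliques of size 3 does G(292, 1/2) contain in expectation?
E[# K_3] = C(292, 3) · (1/2)^C(3, 2) = 4106980 / 2^3 = 1026745/2 = 513372.5

For each 3-subset S of vertices (there are C(292, 3) = 4106980 such S), let X_S = 1 if S induces a K_3 (all C(3, 2) = 3 edges present). Then P(X_S = 1) = (1/2)^3 = 1/8. By linearity of expectation, E[# K_3] = C(292, 3) · (1/2)^3 = 4106980 / 8 = 1026745/2 = 513372.5.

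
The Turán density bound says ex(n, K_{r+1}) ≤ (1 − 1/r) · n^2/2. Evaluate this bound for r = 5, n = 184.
Turán density bound = (4/5) · 184^2/2 = 67712/5 ≈ 13542.4

Turán's theorem: ex(n, K_{r+1}) is achieved by the complete r-partite Turán graph T(n, r) with parts as balanced as possible, and is at most (1 − 1/r) · n^2/2. For r = 5, n = 184: the density bound is (4/5) · 33856/2 = 67712/5 ≈ 13542.4. The integer-valued extremum is e(T(184, 5)) = 13542, which is strictly less than the density bound 67712/5 since 5 ∤ 184 (the parts of T(184, 5) cannot all be equal).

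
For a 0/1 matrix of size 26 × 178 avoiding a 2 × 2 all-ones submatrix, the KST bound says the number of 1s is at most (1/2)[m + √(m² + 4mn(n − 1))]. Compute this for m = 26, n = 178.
z(26, 178; 2, 2) ≤ (1/2)[26 + √(26² + 4·26·178·177)] = (1/2)[26 + √3277300] = 918.1657

Kővári–Sós–Turán: let r_1, ..., r_26 be the row sums and z = Σ r_i the total number of 1s. Each pair of columns can share at most one row with both entries 1 (else a 2×2 all-ones block appears), so Σ_i C(r_i, 2) ≤ C(178, 2) = 15753. By convexity Σ_i C(r_i, 2) ≥ 26·C(z/26, 2) = z(z − 26)/(2·26), giving z² − 26z − 26·178·177 ≤ 0 and hence z ≤ (1/2)[26 + √(676 + 4·819156)] = (1/2)[26 + √3277300] ≈ (1/2)(26 + 1810.3315) = 918.1657.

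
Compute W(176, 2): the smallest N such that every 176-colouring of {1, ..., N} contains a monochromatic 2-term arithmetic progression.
W(176, 2) = 176 + 1 = 177

A 2-term AP is any pair of integers, so a monochromatic 2-AP exists iff some colour is used at least twice. With 176 colours, the colouring i ↦ i on {1, ..., 176} uses each colour once, avoiding any monochromatic pair, so W(176, 2) > 176. For {1, ..., 177}, pigeonhole forces two integers of the same colour, which form a monochromatic 2-AP. Hence W(176, 2) = 177.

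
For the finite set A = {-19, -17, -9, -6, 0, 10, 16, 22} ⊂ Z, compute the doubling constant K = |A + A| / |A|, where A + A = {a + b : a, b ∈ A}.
K = |A + A| / |A| = 32/8 = 4

Enumerate A + A = {a + b : a, b ∈ A}. With |A| = 8, there are |A|^2 = 64 ordered sum pairs; collecting distinct values, A + A = {-38, -36, -34, -28, -26, -25, -23, -19, -18, -17, -15, -12, -9, -7, -6, -3, -1, 0, 1, 3, 4, 5, 7, 10, 13, 16, 20, 22, 26, 32, 38, 44}, so |A + A| = 32. Thus K = 32/8 = 4. For comparison, the minimum possible |A + A| over all 8-element sets is 2·8 − 1 = 15 (so min K = 15/8), attained only by arithmetic progressions.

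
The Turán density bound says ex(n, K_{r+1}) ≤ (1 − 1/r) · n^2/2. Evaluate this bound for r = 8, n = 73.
Turán density bound = (7/8) · 73^2/2 = 37303/16 ≈ 2331.4375

Turán's theorem: ex(n, K_{r+1}) is achieved by the complete r-partite Turán graph T(n, r) with parts as balanced as possible, and is at most (1 − 1/r) · n^2/2. For r = 8, n = 73: the density bound is (7/8) · 5329/2 = 37303/16 ≈ 2331.4375. The integer-valued extremum is e(T(73, 8)) = 2331, which is strictly less than the density bound 37303/16 since 8 ∤ 73 (the parts of T(73, 8) cannot all be equal).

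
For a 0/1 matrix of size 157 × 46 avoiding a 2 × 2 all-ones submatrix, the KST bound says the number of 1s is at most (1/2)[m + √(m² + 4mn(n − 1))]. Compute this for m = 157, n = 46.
z(157, 46; 2, 2) ≤ (1/2)[157 + √(157² + 4·157·46·45)] = (1/2)[157 + √1324609] = 653.9583

Kővári–Sós–Turán: let r_1, ..., r_157 be the row sums and z = Σ r_i the total number of 1s. Each pair of columns can share at most one row with both entries 1 (else a 2×2 all-ones block appears), so Σ_i C(r_i, 2) ≤ C(46, 2) = 1035. By convexity Σ_i C(r_i, 2) ≥ 157·C(z/157, 2) = z(z − 157)/(2·157), giving z² − 157z − 157·46·45 ≤ 0 and hence z ≤ (1/2)[157 + √(24649 + 4·324990)] = (1/2)[157 + √1324609] ≈ (1/2)(157 + 1150.9166) = 653.9583.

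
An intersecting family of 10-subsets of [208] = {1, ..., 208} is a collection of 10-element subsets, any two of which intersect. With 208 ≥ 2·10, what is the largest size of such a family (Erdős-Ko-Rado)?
max |F| = C(207, 9) = 1612074462797525

The Erdős-Ko-Rado theorem states: for n ≥ 2k, an intersecting family of k-subsets of an n-element set has size at most C(n − 1, k − 1), with equality for 'star' families {A ⊆ [n] : |A| = k, i ∈ A} (fix an element i). For n = 208, k = 10: C(207, 9) = 1612074462797525.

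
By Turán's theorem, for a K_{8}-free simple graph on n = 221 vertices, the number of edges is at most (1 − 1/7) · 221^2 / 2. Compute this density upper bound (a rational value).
Turán density bound = (6/7) · 221^2/2 = 146523/7 ≈ 20931.8571

Turán's theorem: ex(n, K_{r+1}) is achieved by the complete r-partite Turán graph T(n, r) with parts as balanced as possible, and is at most (1 − 1/r) · n^2/2. For r = 7, n = 221: the density bound is (6/7) · 48841/2 = 146523/7 ≈ 20931.8571. The integer-valued extremum is e(T(221, 7)) = 20931, which is strictly less than the density bound 146523/7 since 7 ∤ 221 (the parts of T(221, 7) cannot all be equal).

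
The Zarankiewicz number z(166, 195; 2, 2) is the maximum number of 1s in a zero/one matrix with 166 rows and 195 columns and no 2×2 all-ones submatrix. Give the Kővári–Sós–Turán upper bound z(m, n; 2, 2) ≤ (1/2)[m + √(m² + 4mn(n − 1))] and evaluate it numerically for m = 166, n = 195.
z(166, 195; 2, 2) ≤ (1/2)[166 + √(166² + 4·166·195·194)] = (1/2)[166 + √25146676] = 2590.3231

Kővári–Sós–Turán: let r_1, ..., r_166 be the row sums and z = Σ r_i the total number of 1s. Each pair of columns can share at most one row with both entries 1 (else a 2×2 all-ones block appears), so Σ_i C(r_i, 2) ≤ C(195, 2) = 18915. By convexity Σ_i C(r_i, 2) ≥ 166·C(z/166, 2) = z(z − 166)/(2·166), giving z² − 166z − 166·195·194 ≤ 0 and hence z ≤ (1/2)[166 + √(27556 + 4·6279780)] = (1/2)[166 + √25146676] ≈ (1/2)(166 + 5014.6461) = 2590.3231.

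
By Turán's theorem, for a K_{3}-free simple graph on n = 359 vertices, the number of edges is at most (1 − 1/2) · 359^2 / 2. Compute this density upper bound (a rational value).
Turán density bound = (1/2) · 359^2/2 = 128881/4 ≈ 32220.25

Turán's theorem: ex(n, K_{r+1}) is achieved by the complete r-partite Turán graph T(n, r) with parts as balanced as possible, and is at most (1 − 1/r) · n^2/2. For r = 2, n = 359: the density bound is (1/2) · 128881/2 = 128881/4 ≈ 32220.25. The integer-valued extremum is e(T(359, 2)) = 32220, which is strictly less than the density bound 128881/4 since 2 ∤ 359 (the parts of T(359, 2) cannot all be equal).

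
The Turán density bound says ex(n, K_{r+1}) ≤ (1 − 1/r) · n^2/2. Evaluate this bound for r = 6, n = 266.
Turán density bound = (5/6) · 266^2/2 = 88445/3 ≈ 29481.6667

Turán's theorem: ex(n, K_{r+1}) is achieved by the complete r-partite Turán graph T(n, r) with parts as balanced as possible, and is at most (1 − 1/r) · n^2/2. For r = 6, n = 266: the density bound is (5/6) · 70756/2 = 88445/3 ≈ 29481.6667. The integer-valued extremum is e(T(266, 6)) = 29481, which is strictly less than the density bound 88445/3 since 6 ∤ 266 (the parts of T(266, 6) cannot all be equal).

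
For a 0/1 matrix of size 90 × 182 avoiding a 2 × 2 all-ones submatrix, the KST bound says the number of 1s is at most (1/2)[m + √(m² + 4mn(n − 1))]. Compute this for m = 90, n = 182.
z(90, 182; 2, 2) ≤ (1/2)[90 + √(90² + 4·90·182·181)] = (1/2)[90 + √11867220] = 1767.4416

Kővári–Sós–Turán: let r_1, ..., r_90 be the row sums and z = Σ r_i the total number of 1s. Each pair of columns can share at most one row with both entries 1 (else a 2×2 all-ones block appears), so Σ_i C(r_i, 2) ≤ C(182, 2) = 16471. By convexity Σ_i C(r_i, 2) ≥ 90·C(z/90, 2) = z(z − 90)/(2·90), giving z² − 90z − 90·182·181 ≤ 0 and hence z ≤ (1/2)[90 + √(8100 + 4·2964780)] = (1/2)[90 + √11867220] ≈ (1/2)(90 + 3444.8832) = 1767.4416.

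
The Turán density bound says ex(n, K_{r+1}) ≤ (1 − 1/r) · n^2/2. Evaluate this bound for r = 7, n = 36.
Turán density bound = (6/7) · 36^2/2 = 3888/7 ≈ 555.4286

Turán's theorem: ex(n, K_{r+1}) is achieved by the complete r-partite Turán graph T(n, r) with parts as balanced as possible, and is at most (1 − 1/r) · n^2/2. For r = 7, n = 36: the density bound is (6/7) · 1296/2 = 3888/7 ≈ 555.4286. The integer-valued extremum is e(T(36, 7)) = 555, which is strictly less than the density bound 3888/7 since 7 ∤ 36 (the parts of T(36, 7) cannot all be equal).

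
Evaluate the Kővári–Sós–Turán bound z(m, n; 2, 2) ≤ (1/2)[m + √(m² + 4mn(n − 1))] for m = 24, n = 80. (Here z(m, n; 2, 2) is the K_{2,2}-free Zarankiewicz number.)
z(24, 80; 2, 2) ≤ (1/2)[24 + √(24² + 4·24·80·79)] = (1/2)[24 + √607296] = 401.646

Kővári–Sós–Turán: let r_1, ..., r_24 be the row sums and z = Σ r_i the total number of 1s. Each pair of columns can share at most one row with both entries 1 (else a 2×2 all-ones block appears), so Σ_i C(r_i, 2) ≤ C(80, 2) = 3160. By convexity Σ_i C(r_i, 2) ≥ 24·C(z/24, 2) = z(z − 24)/(2·24), giving z² − 24z − 24·80·79 ≤ 0 and hence z ≤ (1/2)[24 + √(576 + 4·151680)] = (1/2)[24 + √607296] ≈ (1/2)(24 + 779.292) = 401.646.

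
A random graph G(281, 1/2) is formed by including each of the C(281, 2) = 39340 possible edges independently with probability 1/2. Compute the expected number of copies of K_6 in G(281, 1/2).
E[# K_6] = C(281, 6) · (1/2)^C(6, 2) = 647992090956 / 2^15 = 161998022739/8192 ≈ 19775149.260132

For each 6-subset S of vertices (there are C(281, 6) = 647992090956 such S), let X_S = 1 if S induces a K_6 (all C(6, 2) = 15 edges present). Then P(X_S = 1) = (1/2)^15 = 1/32768. By linearity of expectation, E[# K_6] = C(281, 6) · (1/2)^15 = 647992090956 / 32768 = 161998022739/8192 ≈ 19775149.260132.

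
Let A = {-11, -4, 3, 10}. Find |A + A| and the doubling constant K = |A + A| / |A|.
K = |A + A| / |A| = 7/4

Enumerate A + A = {a + b : a, b ∈ A}. With |A| = 4, there are |A|^2 = 16 ordered sum pairs; collecting distinct values, A + A = {-22, -15, -8, -1, 6, 13, 20}, so |A + A| = 7. Thus K = 7/4. Here |A + A| = 2|A| − 1 = 7, the minimum possible — so K = 7/4 is minimal, which holds iff A is an arithmetic progression.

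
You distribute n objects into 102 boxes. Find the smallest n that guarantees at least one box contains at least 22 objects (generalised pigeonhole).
n = (22 − 1)·102 + 1 = 2143

By the generalised pigeonhole principle, to guarantee some box contains ≥ r objects we need more than (r − 1) · k objects total. Threshold: n = (r − 1) · k + 1. With r = 22 and k = 102: n = 21 · 102 + 1 = 2142 + 1 = 2143. For n = 2142 = 21 · 102, we can put exactly 21 objects in every box, avoiding 22 in any single one — so 2143 is tight.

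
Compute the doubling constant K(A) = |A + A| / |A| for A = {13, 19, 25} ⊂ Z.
K = |A + A| / |A| = 5/3

Enumerate A + A = {a + b : a, b ∈ A}. With |A| = 3, there are |A|^2 = 9 ordered sum pairs; collecting distinct values, A + A = {26, 32, 38, 44, 50}, so |A + A| = 5. Thus K = 5/3. Here |A + A| = 2|A| − 1 = 5, the minimum possible — so K = 5/3 is minimal, which holds iff A is an arithmetic progression.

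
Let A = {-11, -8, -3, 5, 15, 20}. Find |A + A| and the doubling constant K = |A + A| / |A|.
K = |A + A| / |A| = 19/6

Enumerate A + A = {a + b : a, b ∈ A}. With |A| = 6, there are |A|^2 = 36 ordered sum pairs; collecting distinct values, A + A = {-22, -19, -16, -14, -11, -6, -3, 2, 4, 7, 9, 10, 12, 17, 20, 25, 30, 35, 40}, so |A + A| = 19. Thus K = 19/6. For comparison, the minimum possible |A + A| over all 6-element sets is 2·6 − 1 = 11 (so min K = 11/6), attained only by arithmetic progressions.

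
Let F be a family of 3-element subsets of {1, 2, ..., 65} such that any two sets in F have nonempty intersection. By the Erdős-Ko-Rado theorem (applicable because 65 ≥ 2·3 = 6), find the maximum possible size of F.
max |F| = C(64, 2) = 2016

The Erdős-Ko-Rado theorem states: for n ≥ 2k, an intersecting family of k-subsets of an n-element set has size at most C(n − 1, k − 1), with equality for 'star' families {A ⊆ [n] : |A| = k, i ∈ A} (fix an element i). For n = 65, k = 3: C(64, 2) = 2016.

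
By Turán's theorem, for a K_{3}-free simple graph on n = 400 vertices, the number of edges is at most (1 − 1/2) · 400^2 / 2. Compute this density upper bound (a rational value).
Turán density bound = (1/2) · 400^2/2 = 40000

Turán's theorem: ex(n, K_{r+1}) is achieved by the complete r-partite Turán graph T(n, r) with parts as balanced as possible, and is at most (1 − 1/r) · n^2/2. For r = 2, n = 400: the density bound is (1/2) · 160000/2 = 40000. Since 2 ∣ 400, the Turán graph T(400, 2) has parts of equal size 200, and its edge count e(T(400, 2)) = 40000 attains the density bound exactly.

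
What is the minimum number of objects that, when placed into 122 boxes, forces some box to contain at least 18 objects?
n = (18 − 1)·122 + 1 = 2075

By the generalised pigeonhole principle, to guarantee some box contains ≥ r objects we need more than (r − 1) · k objects total. Threshold: n = (r − 1) · k + 1. With r = 18 and k = 122: n = 17 · 122 + 1 = 2074 + 1 = 2075. For n = 2074 = 17 · 122, we can put exactly 17 objects in every box, avoiding 18 in any single one — so 2075 is tight.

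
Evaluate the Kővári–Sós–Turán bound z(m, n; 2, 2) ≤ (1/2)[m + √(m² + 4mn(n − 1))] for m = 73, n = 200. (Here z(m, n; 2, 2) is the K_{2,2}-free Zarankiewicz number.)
z(73, 200; 2, 2) ≤ (1/2)[73 + √(73² + 4·73·200·199)] = (1/2)[73 + √11626929] = 1741.4141

Kővári–Sós–Turán: let r_1, ..., r_73 be the row sums and z = Σ r_i the total number of 1s. Each pair of columns can share at most one row with both entries 1 (else a 2×2 all-ones block appears), so Σ_i C(r_i, 2) ≤ C(200, 2) = 19900. By convexity Σ_i C(r_i, 2) ≥ 73·C(z/73, 2) = z(z − 73)/(2·73), giving z² − 73z − 73·200·199 ≤ 0 and hence z ≤ (1/2)[73 + √(5329 + 4·2905400)] = (1/2)[73 + √11626929] ≈ (1/2)(73 + 3409.8283) = 1741.4141.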